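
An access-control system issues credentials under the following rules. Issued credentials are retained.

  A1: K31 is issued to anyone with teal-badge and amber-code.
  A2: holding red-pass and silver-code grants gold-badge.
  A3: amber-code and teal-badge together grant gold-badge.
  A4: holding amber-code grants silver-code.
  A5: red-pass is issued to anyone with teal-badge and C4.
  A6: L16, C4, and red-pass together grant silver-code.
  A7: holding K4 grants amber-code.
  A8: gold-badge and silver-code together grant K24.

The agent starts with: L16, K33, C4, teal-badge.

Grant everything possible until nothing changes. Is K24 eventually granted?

Yes

Holding teal-badge and C4 grants red-pass (A5).
Holding L16, C4, and red-pass grants silver-code (A6).
Holding red-pass and silver-code grants gold-badge (A2).
Holding gold-badge and silver-code grants K24 (A8).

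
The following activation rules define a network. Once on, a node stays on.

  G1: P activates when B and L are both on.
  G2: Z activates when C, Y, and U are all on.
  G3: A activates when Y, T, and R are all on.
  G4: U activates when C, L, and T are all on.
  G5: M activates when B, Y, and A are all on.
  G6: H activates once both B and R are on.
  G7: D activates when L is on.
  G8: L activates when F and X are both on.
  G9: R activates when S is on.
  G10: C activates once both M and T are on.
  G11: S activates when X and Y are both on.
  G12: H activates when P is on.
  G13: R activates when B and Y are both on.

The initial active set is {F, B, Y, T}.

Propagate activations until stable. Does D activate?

No

D would need L (G7), but L never turns on.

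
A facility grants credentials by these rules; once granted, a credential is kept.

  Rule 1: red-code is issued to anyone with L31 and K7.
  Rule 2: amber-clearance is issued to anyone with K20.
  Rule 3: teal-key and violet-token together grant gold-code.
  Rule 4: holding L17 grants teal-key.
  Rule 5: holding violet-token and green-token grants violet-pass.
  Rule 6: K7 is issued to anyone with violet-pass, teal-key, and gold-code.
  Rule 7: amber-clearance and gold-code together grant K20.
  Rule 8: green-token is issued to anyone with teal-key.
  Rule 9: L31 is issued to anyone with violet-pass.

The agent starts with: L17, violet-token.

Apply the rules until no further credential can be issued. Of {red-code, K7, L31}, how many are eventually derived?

3

Holding L17 grants teal-key (Rule 4).
Holding teal-key and violet-token grants gold-code (Rule 3).
Holding teal-key grants green-token (Rule 8).
Holding violet-token and green-token grants violet-pass (Rule 5).
Holding violet-pass, teal-key, and gold-code grants K7 (Rule 6).
Holding violet-pass grants L31 (Rule 9).
Holding L31 and K7 grants red-code (Rule 1).
red-code: reached.
K7: reached.
L31: reached.
All 3 are reached.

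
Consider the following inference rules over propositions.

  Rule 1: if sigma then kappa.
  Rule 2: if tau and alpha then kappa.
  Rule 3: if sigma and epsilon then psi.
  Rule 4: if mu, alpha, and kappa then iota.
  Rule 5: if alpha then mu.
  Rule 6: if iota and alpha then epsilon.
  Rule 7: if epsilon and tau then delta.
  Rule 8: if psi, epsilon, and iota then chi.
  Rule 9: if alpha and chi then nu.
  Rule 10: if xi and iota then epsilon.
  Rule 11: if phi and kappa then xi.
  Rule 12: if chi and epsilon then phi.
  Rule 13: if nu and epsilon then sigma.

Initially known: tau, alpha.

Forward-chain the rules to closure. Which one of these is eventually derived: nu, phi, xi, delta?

From tau and alpha, Rule 2 gives kappa.
alpha holds, so mu follows (Rule 5).
From mu, alpha, and kappa, Rule 4 gives iota.
From iota and alpha, Rule 6 gives epsilon.
epsilon and tau hold, so delta follows (Rule 7).
xi would need phi and kappa (Rule 11), but phi is never established. nu would need alpha and chi (Rule 9), but chi is never established. phi would need chi and epsilon (Rule 12), but chi is never established.

delta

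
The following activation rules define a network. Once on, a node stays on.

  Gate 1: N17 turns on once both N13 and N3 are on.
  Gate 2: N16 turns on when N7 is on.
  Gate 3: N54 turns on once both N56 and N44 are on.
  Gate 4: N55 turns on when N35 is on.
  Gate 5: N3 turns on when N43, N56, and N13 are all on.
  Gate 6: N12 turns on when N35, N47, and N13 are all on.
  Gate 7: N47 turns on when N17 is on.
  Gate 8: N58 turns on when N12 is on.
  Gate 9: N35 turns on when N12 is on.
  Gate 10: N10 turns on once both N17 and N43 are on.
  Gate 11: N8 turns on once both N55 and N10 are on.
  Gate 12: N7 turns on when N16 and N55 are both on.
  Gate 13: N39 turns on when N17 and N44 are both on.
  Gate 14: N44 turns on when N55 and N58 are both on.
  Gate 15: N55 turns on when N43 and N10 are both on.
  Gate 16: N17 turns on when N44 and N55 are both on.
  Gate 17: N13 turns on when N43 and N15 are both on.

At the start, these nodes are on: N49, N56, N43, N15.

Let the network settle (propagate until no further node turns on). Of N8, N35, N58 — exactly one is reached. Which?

N8

Gate 17: N43 and N15 on → N13 on.
N43, N56, and N13 are on, so N3 turns on (Gate 5).
N13 and N3 are on, so N17 turns on (Gate 1).
N17 and N43 are on, so N10 turns on (Gate 10).
Gate 15: N43 and N10 on → N55 on.
N55 and N10 are on, so N8 turns on (Gate 11).
N35 would need N12 (Gate 9), but N12 never turns on. N58 would need N12 (Gate 8), but N12 never turns on.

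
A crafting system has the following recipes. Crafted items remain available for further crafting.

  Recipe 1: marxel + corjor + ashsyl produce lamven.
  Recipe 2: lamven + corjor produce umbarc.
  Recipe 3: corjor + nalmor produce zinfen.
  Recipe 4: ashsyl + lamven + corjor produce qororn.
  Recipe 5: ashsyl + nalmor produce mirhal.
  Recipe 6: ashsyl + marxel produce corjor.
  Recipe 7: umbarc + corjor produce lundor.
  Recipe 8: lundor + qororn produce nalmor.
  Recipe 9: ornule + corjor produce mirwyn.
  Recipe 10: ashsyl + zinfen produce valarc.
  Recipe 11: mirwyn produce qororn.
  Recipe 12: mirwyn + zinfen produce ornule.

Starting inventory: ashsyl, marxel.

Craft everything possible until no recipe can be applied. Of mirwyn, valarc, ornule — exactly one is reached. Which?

ashsyl + marxel → corjor (Recipe 6).
Using Recipe 1, marxel, corjor, and ashsyl make lamven.
Using Recipe 2, lamven and corjor make umbarc.
ashsyl + lamven + corjor → qororn (Recipe 4).
Using Recipe 7, umbarc and corjor make lundor.
lundor + qororn → nalmor (Recipe 8).
Using Recipe 3, corjor and nalmor make zinfen.
ashsyl + zinfen → valarc (Recipe 10).
mirwyn would need ornule and corjor (Recipe 9), but ornule is never obtained. ornule would need mirwyn and zinfen (Recipe 12), but mirwyn is never obtained.

valarc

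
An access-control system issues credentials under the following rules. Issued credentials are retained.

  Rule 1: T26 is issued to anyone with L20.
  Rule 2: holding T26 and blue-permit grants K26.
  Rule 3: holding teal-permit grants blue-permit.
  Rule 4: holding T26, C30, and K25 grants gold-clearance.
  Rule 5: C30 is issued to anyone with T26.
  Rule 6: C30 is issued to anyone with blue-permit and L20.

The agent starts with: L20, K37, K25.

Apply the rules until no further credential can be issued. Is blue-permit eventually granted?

blue-permit would need teal-permit (Rule 3), but teal-permit is never granted.

No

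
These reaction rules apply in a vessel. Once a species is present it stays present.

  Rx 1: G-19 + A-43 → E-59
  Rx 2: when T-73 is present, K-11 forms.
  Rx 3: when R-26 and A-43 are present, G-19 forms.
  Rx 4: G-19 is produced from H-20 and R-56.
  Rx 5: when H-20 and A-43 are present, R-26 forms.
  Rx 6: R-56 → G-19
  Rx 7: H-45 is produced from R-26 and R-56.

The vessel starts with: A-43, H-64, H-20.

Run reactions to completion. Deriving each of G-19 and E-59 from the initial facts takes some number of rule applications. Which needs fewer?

G-19

G-19: H-20 and A-43 present → R-26 forms (Rx 5). R-26 and A-43 present → G-19 forms (Rx 3). [2 rule applications]
E-59: H-20 and A-43 present → R-26 forms (Rx 5). R-26 and A-43 present → G-19 forms (Rx 3). G-19 and A-43 present → E-59 forms (Rx 1). [3 rule applications]
G-19 needs fewer.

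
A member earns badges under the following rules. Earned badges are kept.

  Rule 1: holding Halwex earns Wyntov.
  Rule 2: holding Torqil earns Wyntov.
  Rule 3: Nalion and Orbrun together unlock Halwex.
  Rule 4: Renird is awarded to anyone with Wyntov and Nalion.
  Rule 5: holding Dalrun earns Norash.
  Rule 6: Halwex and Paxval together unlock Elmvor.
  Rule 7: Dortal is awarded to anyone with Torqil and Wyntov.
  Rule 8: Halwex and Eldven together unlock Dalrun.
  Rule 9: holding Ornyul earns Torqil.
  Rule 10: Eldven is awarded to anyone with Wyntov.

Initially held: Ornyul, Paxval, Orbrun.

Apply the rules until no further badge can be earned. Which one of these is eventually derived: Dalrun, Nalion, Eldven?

With Ornyul, Torqil is earned (Rule 9).
With Torqil, Wyntov is earned (Rule 2).
With Wyntov, Eldven is earned (Rule 10).
Dalrun would need Halwex and Eldven (Rule 8), but Halwex is never earned. No rule produces Nalion, and it is not given.

Eldven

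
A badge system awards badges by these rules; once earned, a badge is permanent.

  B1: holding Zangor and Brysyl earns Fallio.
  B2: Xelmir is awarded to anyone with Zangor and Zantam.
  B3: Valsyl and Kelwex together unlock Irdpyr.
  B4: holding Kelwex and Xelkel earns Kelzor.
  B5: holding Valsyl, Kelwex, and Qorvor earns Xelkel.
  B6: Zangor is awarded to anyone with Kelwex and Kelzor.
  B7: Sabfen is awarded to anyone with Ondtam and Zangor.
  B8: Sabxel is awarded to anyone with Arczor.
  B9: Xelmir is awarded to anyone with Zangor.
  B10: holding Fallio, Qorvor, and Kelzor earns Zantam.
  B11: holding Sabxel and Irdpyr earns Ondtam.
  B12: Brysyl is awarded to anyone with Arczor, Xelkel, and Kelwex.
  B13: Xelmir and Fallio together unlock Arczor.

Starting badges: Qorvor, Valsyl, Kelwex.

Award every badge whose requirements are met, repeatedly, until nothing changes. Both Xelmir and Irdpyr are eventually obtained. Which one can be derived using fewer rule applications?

Irdpyr: With Valsyl and Kelwex, Irdpyr is earned (B3). [1 rule application]
Xelmir: With Valsyl, Kelwex, and Qorvor, Xelkel is earned (B5). With Kelwex and Xelkel, Kelzor is earned (B4). With Kelwex and Kelzor, Zangor is earned (B6). With Zangor, Xelmir is earned (B9). [4 rule applications]
Irdpyr needs fewer.

Irdpyr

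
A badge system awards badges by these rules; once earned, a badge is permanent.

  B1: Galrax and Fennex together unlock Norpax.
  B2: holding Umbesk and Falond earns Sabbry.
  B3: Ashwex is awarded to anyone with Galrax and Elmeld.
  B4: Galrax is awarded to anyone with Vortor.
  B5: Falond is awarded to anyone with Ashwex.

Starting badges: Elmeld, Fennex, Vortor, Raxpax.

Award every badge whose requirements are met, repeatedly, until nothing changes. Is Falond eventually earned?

With Vortor, Galrax is earned (B4).
With Galrax and Elmeld, Ashwex is earned (B3).
With Ashwex, Falond is earned (B5).

Yes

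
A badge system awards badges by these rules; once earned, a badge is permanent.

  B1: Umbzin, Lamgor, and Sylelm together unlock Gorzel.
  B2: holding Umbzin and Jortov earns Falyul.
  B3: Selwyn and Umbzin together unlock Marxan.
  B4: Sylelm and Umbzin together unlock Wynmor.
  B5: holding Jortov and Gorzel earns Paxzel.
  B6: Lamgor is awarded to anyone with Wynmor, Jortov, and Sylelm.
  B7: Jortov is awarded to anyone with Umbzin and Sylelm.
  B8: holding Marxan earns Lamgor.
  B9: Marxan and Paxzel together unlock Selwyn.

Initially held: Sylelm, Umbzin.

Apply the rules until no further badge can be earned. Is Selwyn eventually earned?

No

Selwyn would need Marxan and Paxzel (B9), but Marxan is never earned.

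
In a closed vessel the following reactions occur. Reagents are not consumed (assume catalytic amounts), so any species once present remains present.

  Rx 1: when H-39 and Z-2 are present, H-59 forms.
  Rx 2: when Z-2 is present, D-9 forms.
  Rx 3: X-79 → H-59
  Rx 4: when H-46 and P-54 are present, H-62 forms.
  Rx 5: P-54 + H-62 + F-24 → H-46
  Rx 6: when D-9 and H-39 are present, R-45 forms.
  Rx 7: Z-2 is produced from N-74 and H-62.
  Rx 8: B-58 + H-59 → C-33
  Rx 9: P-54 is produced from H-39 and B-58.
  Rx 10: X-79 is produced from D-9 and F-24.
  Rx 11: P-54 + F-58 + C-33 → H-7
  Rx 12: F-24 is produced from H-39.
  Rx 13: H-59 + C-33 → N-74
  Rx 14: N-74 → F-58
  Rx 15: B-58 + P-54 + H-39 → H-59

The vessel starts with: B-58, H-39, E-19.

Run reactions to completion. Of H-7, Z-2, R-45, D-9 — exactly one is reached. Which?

H-39 and B-58 present → P-54 forms (Rx 9).
B-58, P-54, and H-39 present → H-59 forms (Rx 15).
B-58 and H-59 present → C-33 forms (Rx 8).
H-59 and C-33 present → N-74 forms (Rx 13).
N-74 present → F-58 forms (Rx 14).
P-54, F-58, and C-33 present → H-7 forms (Rx 11).
R-45 would need D-9 and H-39 (Rx 6), but D-9 never forms. Z-2 would need N-74 and H-62 (Rx 7), but H-62 never forms. D-9 would need Z-2 (Rx 2), but Z-2 never forms.

H-7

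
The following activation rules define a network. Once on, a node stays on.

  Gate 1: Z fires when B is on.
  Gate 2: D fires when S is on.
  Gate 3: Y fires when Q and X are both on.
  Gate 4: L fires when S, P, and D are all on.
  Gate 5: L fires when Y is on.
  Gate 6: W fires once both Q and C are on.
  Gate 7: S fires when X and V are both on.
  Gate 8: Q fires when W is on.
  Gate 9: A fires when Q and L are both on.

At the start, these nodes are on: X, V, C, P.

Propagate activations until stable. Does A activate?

No

A would need Q and L (Gate 9), but Q never turns on.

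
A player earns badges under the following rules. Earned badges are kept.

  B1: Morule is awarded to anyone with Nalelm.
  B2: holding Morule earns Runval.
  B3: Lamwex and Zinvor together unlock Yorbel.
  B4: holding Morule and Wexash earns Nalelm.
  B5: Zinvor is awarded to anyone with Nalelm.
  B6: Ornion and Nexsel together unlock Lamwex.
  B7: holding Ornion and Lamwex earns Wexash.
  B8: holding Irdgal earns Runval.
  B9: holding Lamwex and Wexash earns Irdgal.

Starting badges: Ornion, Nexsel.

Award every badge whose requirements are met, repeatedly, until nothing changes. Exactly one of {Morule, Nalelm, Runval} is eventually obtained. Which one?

Runval

With Ornion and Nexsel, Lamwex is earned (B6).
With Ornion and Lamwex, Wexash is earned (B7).
With Lamwex and Wexash, Irdgal is earned (B9).
With Irdgal, Runval is earned (B8).
Nalelm would need Morule and Wexash (B4), but Morule is never earned. Morule would need Nalelm (B1), but Nalelm is never earned.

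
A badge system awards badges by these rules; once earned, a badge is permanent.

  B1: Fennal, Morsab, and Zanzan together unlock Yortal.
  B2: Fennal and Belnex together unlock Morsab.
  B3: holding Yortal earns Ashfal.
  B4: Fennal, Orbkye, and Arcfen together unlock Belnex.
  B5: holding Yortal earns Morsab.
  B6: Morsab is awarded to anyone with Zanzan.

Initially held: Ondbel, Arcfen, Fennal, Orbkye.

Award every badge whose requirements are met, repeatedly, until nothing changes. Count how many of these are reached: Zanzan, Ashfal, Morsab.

1

With Fennal, Orbkye, and Arcfen, Belnex is earned (B4).
With Fennal and Belnex, Morsab is earned (B2).
No rule produces Zanzan, and it is not given.
Ashfal would need Yortal (B3), but Yortal is never earned.
Morsab: reached.
Reached: Morsab — 1 of the 3.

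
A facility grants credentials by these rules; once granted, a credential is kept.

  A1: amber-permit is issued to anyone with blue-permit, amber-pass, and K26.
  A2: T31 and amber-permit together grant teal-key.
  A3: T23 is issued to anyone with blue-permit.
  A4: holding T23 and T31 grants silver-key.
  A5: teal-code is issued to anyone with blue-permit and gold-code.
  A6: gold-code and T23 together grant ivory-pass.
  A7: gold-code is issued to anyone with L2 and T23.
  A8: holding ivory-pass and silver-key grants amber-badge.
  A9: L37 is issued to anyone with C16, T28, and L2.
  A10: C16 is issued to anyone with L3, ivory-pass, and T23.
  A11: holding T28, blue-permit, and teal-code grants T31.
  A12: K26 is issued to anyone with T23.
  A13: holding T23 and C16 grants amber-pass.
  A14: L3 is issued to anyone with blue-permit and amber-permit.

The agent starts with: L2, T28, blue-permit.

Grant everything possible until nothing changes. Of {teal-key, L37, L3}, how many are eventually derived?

teal-key would need T31 and amber-permit (A2), but amber-permit is never granted.
L37 would need C16, T28, and L2 (A9), but C16 is never granted.
L3 would need blue-permit and amber-permit (A14), but amber-permit is never granted.
None of the 3 are reached.

0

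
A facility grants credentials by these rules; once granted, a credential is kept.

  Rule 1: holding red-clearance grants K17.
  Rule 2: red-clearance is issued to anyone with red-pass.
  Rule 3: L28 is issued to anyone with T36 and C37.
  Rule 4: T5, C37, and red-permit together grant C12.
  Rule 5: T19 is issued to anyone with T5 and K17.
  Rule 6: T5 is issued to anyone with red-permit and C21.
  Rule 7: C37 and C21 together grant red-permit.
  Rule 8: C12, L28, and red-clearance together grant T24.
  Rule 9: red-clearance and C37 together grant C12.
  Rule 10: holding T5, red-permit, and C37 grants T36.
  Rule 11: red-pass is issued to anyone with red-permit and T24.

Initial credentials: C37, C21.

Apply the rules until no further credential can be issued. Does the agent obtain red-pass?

No

red-pass would need red-permit and T24 (Rule 11), but T24 is never granted.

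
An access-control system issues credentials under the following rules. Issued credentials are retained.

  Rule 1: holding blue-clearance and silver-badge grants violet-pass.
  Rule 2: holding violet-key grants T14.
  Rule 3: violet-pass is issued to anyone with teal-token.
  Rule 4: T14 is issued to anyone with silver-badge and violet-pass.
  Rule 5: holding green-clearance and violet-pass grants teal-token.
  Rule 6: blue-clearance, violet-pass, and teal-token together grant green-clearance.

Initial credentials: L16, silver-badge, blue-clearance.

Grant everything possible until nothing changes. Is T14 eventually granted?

Yes

Holding blue-clearance and silver-badge grants violet-pass (Rule 1).
Holding silver-badge and violet-pass grants T14 (Rule 4).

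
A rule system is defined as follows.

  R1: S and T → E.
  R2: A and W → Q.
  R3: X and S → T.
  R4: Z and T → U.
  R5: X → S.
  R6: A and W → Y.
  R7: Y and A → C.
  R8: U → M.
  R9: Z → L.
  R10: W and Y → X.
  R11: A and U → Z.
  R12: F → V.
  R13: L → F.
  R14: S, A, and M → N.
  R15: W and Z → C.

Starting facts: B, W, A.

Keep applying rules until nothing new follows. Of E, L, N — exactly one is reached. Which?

From A and W, R6 gives Y.
From W and Y, R10 gives X.
From X, R5 gives S.
X and S hold, so T follows (R3).
S and T hold, so E follows (R1).
L would need Z (R9), but Z is never established. N would need S, A, and M (R14), but M is never established.

E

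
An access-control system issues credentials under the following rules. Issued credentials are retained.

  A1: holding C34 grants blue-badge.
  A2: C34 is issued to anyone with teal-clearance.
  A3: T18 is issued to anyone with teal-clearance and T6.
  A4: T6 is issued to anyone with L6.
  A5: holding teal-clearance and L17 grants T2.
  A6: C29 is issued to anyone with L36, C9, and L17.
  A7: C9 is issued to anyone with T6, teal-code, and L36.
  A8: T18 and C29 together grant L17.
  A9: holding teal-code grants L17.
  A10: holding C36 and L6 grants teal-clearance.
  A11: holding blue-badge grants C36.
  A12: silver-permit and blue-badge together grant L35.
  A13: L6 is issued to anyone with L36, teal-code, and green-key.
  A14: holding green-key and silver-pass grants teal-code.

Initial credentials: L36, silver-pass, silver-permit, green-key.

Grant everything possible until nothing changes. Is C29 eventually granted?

Yes

Holding green-key and silver-pass grants teal-code (A14).
Holding teal-code grants L17 (A9).
Holding L36, teal-code, and green-key grants L6 (A13).
Holding L6 grants T6 (A4).
Holding T6, teal-code, and L36 grants C9 (A7).
Holding L36, C9, and L17 grants C29 (A6).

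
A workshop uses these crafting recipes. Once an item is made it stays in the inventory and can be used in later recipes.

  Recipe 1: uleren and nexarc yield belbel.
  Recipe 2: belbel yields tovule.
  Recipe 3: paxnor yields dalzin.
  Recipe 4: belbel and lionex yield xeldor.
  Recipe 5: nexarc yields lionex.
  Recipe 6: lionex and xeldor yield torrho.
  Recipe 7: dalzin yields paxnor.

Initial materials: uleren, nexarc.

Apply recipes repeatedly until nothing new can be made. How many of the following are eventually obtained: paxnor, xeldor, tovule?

Using Recipe 5, nexarc makes lionex.
uleren and nexarc → belbel (Recipe 1).
belbel → tovule (Recipe 2).
Using Recipe 4, belbel and lionex make xeldor.
paxnor would need dalzin (Recipe 7), but dalzin is never obtained.
xeldor: reached.
tovule: reached.
Reached: xeldor and tovule — 2 of the 3.

2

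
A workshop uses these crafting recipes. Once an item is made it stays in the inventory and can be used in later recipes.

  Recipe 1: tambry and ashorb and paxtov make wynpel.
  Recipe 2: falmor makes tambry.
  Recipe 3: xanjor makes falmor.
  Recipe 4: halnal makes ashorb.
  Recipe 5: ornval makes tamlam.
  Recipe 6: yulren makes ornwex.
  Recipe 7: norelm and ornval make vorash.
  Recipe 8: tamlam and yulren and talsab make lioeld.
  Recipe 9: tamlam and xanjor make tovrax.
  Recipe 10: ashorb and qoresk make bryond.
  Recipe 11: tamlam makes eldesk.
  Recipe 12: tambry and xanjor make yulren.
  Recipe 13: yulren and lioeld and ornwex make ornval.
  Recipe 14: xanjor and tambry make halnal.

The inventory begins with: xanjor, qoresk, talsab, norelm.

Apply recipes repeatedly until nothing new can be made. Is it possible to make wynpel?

No

wynpel would need tambry, ashorb, and paxtov (Recipe 1), but paxtov is never obtained.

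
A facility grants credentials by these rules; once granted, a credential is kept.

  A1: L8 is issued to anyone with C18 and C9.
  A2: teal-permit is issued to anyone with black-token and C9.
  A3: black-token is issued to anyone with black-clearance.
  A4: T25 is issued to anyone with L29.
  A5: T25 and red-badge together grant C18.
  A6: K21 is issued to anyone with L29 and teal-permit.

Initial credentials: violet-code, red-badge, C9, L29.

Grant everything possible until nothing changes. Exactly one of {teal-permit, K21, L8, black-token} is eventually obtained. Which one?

L8

Holding L29 grants T25 (A4).
Holding T25 and red-badge grants C18 (A5).
Holding C18 and C9 grants L8 (A1).
black-token would need black-clearance (A3), but black-clearance is never granted. K21 would need L29 and teal-permit (A6), but teal-permit is never granted. teal-permit would need black-token and C9 (A2), but black-token is never granted.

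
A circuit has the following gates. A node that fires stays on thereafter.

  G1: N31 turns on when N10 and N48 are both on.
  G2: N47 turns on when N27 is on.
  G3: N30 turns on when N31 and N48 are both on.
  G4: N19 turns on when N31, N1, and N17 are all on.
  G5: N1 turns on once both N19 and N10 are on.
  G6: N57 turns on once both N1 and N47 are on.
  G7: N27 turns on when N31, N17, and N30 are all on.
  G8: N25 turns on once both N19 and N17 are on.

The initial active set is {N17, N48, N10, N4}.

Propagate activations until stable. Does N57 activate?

N57 would need N1 and N47 (G6), but N1 never turns on.

No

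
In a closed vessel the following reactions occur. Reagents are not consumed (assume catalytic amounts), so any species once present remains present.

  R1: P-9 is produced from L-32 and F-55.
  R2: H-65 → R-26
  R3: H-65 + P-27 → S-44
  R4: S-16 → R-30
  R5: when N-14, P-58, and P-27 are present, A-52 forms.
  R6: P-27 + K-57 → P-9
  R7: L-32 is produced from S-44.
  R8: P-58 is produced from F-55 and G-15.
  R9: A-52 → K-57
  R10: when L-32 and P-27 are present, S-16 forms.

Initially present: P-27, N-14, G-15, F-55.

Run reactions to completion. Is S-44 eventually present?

S-44 would need H-65 and P-27 (R3), but H-65 never forms.

No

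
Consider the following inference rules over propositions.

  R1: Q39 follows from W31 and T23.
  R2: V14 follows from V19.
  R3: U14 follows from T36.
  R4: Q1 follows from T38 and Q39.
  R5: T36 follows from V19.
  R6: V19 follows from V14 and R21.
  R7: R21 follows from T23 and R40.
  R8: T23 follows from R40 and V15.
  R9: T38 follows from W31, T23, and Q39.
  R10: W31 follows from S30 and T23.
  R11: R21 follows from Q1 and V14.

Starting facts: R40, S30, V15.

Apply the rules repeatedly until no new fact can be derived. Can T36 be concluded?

T36 would need V19 (R5), but V19 is never established.

No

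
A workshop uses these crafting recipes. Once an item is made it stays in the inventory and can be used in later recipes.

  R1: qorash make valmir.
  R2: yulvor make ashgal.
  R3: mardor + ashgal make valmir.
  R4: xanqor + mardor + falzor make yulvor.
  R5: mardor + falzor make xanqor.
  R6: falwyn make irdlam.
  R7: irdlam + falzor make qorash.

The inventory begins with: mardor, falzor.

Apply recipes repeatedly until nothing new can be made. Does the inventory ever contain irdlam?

No

irdlam would need falwyn (R6), but falwyn is never obtained.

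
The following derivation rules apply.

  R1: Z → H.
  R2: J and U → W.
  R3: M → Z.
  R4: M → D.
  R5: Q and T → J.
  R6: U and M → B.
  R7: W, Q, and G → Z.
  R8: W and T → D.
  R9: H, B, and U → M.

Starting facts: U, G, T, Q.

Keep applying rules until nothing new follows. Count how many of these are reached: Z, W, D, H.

4

From Q and T, R5 gives J.
J and U hold, so W follows (R2).
W and T hold, so D follows (R8).
From W, Q, and G, R7 gives Z.
From Z, R1 gives H.
Z: reached.
W: reached.
D: reached.
H: reached.
All 4 are reached.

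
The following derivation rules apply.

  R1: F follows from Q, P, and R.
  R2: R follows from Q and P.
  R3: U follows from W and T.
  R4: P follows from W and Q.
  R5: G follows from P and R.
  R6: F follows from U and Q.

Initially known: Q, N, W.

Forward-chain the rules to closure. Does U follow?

U would need W and T (R3), but T is never established.

No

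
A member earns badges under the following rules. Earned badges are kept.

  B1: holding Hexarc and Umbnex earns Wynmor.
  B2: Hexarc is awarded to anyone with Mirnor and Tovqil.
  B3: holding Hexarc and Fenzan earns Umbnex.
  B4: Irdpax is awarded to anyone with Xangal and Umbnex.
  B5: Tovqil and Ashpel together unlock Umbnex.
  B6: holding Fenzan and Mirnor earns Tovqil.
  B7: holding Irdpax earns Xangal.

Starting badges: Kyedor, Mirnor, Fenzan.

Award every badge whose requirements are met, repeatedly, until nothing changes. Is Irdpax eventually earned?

Irdpax would need Xangal and Umbnex (B4), but Xangal is never earned.

No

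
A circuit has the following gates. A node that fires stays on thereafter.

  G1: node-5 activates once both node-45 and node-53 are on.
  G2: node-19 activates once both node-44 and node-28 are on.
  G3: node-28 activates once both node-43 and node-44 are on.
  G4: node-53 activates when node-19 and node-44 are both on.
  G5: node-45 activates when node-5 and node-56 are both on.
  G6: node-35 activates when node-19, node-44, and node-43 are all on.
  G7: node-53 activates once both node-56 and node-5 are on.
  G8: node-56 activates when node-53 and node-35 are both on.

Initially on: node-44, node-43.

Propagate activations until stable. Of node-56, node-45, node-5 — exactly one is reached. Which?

node-56

node-43 and node-44 are on, so node-28 activates (G3).
G2: node-44 and node-28 on → node-19 on.
node-19, node-44, and node-43 are on, so node-35 activates (G6).
node-19 and node-44 are on, so node-53 activates (G4).
node-53 and node-35 are on, so node-56 activates (G8).
node-45 would need node-5 and node-56 (G5), but node-5 never turns on. node-5 would need node-45 and node-53 (G1), but node-45 never turns on.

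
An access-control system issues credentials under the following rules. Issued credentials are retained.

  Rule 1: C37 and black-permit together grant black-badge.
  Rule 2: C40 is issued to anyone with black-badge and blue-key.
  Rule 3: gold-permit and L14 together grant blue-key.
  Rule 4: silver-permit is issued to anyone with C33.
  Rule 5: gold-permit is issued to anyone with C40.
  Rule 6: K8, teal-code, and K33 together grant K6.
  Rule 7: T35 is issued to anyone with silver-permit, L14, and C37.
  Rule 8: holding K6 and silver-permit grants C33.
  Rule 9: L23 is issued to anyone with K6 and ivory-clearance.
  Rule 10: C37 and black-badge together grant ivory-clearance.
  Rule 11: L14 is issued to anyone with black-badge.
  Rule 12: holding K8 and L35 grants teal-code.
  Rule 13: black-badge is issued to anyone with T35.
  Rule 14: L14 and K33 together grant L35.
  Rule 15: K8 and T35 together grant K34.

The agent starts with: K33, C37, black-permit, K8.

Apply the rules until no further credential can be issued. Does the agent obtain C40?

C40 would need black-badge and blue-key (Rule 2), but blue-key is never granted.

No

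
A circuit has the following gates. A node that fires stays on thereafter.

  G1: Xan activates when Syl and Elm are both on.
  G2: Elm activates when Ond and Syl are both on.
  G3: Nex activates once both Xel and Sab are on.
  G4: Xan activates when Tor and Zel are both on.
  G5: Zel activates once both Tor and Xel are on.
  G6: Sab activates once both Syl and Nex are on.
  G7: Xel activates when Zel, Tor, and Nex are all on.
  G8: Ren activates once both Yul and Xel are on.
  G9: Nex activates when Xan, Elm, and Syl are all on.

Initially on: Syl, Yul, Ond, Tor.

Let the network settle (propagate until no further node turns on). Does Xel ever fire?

No

Xel would need Zel, Tor, and Nex (G7), but Zel never turns on.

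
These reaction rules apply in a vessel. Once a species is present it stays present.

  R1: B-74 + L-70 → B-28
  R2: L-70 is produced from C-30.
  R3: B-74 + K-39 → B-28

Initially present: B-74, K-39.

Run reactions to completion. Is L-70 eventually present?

No

L-70 would need C-30 (R2), but C-30 never forms.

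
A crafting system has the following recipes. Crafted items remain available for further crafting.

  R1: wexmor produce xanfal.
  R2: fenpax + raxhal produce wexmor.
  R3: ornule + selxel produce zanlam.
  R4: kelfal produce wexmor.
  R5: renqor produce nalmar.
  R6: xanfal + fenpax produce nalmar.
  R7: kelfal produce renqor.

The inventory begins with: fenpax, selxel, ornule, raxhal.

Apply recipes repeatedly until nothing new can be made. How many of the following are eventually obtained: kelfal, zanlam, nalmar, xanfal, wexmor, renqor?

Using R3, ornule and selxel make zanlam.
fenpax + raxhal → wexmor (R2).
Using R1, wexmor makes xanfal.
Using R6, xanfal and fenpax make nalmar.
No rule produces kelfal, and it is not given.
zanlam: reached.
nalmar: reached.
xanfal: reached.
wexmor: reached.
renqor would need kelfal (R7), but kelfal is never obtained.
Reached: zanlam, nalmar, xanfal, and wexmor — 4 of the 6.

4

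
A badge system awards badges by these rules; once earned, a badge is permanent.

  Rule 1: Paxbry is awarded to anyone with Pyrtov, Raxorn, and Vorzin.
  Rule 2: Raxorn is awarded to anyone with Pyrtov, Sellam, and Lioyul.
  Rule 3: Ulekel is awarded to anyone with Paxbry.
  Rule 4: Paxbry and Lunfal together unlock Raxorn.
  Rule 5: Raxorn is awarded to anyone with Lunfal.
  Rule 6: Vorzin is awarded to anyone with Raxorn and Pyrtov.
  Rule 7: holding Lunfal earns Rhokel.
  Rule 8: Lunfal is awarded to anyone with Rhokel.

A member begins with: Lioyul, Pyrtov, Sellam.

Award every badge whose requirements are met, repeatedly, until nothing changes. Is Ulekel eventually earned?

With Pyrtov, Sellam, and Lioyul, Raxorn is earned (Rule 2).
With Raxorn and Pyrtov, Vorzin is earned (Rule 6).
With Pyrtov, Raxorn, and Vorzin, Paxbry is earned (Rule 1).
With Paxbry, Ulekel is earned (Rule 3).

Yes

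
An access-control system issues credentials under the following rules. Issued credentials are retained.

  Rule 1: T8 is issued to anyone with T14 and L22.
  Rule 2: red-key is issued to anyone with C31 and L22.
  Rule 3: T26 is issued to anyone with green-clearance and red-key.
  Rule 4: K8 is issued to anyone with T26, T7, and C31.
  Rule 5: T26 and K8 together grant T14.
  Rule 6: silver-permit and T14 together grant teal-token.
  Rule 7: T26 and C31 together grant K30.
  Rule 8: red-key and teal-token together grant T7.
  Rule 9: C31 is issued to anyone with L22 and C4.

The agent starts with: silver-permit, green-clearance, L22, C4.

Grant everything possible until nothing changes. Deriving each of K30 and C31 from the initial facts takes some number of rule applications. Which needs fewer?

C31: Holding L22 and C4 grants C31 (Rule 9). [1 rule application]
K30: Holding L22 and C4 grants C31 (Rule 9). Holding C31 and L22 grants red-key (Rule 2). Holding green-clearance and red-key grants T26 (Rule 3). Holding T26 and C31 grants K30 (Rule 7). [4 rule applications]
C31 needs fewer.

C31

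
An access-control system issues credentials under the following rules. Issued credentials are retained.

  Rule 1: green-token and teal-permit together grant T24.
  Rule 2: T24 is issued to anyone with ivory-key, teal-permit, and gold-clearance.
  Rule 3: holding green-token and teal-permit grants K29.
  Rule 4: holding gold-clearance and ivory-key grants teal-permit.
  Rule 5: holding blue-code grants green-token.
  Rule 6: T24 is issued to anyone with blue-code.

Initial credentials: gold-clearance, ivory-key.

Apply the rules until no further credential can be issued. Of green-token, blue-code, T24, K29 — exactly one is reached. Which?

Holding gold-clearance and ivory-key grants teal-permit (Rule 4).
Holding ivory-key, teal-permit, and gold-clearance grants T24 (Rule 2).
green-token would need blue-code (Rule 5), but blue-code is never granted. K29 would need green-token and teal-permit (Rule 3), but green-token is never granted. No rule produces blue-code, and it is not given.

T24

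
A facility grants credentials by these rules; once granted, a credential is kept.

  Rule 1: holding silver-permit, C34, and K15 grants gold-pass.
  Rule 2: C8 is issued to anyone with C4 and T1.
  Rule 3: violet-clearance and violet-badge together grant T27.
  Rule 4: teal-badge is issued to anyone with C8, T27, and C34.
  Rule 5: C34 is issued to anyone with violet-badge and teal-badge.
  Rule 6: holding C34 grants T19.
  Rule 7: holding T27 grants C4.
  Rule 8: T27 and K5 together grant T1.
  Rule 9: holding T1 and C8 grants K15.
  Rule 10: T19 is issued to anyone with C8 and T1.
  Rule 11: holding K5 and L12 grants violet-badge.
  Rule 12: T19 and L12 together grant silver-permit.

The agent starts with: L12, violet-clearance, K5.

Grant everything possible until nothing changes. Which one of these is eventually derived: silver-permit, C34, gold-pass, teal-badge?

silver-permit

Holding K5 and L12 grants violet-badge (Rule 11).
Holding violet-clearance and violet-badge grants T27 (Rule 3).
Holding T27 and K5 grants T1 (Rule 8).
Holding T27 grants C4 (Rule 7).
Holding C4 and T1 grants C8 (Rule 2).
Holding C8 and T1 grants T19 (Rule 10).
Holding T19 and L12 grants silver-permit (Rule 12).
C34 would need violet-badge and teal-badge (Rule 5), but teal-badge is never granted. gold-pass would need silver-permit, C34, and K15 (Rule 1), but C34 is never granted. teal-badge would need C8, T27, and C34 (Rule 4), but C34 is never granted.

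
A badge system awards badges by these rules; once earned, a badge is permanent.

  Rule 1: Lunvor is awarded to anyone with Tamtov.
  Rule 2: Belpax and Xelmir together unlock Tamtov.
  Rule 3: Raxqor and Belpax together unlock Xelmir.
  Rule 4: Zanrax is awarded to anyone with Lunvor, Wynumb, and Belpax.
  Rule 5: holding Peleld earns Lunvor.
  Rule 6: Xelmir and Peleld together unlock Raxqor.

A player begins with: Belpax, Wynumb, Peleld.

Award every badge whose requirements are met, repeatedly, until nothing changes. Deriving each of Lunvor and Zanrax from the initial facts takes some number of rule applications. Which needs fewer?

Lunvor

Lunvor: With Peleld, Lunvor is earned (Rule 5). [1 rule application]
Zanrax: With Peleld, Lunvor is earned (Rule 5). With Lunvor, Wynumb, and Belpax, Zanrax is earned (Rule 4). [2 rule applications]
Lunvor needs fewer.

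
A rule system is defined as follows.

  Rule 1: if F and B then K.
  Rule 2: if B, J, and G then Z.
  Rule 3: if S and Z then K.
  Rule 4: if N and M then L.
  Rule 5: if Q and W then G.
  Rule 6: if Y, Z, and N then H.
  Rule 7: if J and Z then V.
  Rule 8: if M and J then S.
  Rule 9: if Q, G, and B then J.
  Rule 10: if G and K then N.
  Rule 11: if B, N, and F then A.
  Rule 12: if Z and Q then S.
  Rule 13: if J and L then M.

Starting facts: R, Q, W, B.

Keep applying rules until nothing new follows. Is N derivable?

Q and W hold, so G follows (Rule 5).
Q, G, and B hold, so J follows (Rule 9).
B, J, and G hold, so Z follows (Rule 2).
From Z and Q, Rule 12 gives S.
S and Z hold, so K follows (Rule 3).
G and K hold, so N follows (Rule 10).

Yes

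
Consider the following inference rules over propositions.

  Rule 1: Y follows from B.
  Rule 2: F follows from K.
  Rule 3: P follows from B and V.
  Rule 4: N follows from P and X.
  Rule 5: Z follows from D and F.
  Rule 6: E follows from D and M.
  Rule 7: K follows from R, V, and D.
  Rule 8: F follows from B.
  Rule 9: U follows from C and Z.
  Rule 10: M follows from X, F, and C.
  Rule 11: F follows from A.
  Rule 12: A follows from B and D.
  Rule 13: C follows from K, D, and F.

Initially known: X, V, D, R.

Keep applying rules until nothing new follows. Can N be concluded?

No

N would need P and X (Rule 4), but P is never established.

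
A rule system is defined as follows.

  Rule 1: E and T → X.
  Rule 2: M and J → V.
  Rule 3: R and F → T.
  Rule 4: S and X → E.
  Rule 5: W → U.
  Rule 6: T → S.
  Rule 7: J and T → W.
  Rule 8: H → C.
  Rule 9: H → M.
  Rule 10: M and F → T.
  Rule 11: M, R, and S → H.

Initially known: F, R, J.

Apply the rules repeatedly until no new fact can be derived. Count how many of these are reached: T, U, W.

From R and F, Rule 3 gives T.
J and T hold, so W follows (Rule 7).
From W, Rule 5 gives U.
T: reached.
U: reached.
W: reached.
All 3 are reached.

3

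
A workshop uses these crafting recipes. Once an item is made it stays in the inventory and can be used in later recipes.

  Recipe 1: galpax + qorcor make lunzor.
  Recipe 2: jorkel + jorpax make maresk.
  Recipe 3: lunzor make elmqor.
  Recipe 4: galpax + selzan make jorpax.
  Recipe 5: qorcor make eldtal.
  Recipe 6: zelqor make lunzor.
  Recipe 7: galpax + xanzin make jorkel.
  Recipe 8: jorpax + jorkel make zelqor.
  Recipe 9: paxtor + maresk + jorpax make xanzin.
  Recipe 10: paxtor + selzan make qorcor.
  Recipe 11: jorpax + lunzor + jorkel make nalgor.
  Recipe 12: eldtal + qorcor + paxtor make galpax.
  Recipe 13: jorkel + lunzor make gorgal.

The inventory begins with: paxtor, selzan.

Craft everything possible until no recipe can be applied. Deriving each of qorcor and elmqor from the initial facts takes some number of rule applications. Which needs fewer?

qorcor: Using Recipe 10, paxtor and selzan make qorcor. [1 rule application]
elmqor: paxtor + selzan → qorcor (Recipe 10). qorcor → eldtal (Recipe 5). Using Recipe 12, eldtal, qorcor, and paxtor make galpax. galpax + qorcor → lunzor (Recipe 1). Using Recipe 3, lunzor makes elmqor. [5 rule applications]
qorcor needs fewer.

qorcor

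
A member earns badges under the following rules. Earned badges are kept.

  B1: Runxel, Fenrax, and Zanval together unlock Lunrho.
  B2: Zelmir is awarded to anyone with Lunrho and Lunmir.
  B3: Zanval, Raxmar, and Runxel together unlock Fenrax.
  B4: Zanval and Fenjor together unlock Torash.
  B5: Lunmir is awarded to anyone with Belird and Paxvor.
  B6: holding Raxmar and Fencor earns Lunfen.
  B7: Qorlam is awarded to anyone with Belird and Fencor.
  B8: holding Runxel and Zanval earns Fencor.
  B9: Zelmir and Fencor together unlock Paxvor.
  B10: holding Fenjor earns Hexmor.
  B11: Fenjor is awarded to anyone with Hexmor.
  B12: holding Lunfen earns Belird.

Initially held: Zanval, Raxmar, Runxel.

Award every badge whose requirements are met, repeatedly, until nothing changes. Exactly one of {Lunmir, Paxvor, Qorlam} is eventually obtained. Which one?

With Runxel and Zanval, Fencor is earned (B8).
With Raxmar and Fencor, Lunfen is earned (B6).
With Lunfen, Belird is earned (B12).
With Belird and Fencor, Qorlam is earned (B7).
Paxvor would need Zelmir and Fencor (B9), but Zelmir is never earned. Lunmir would need Belird and Paxvor (B5), but Paxvor is never earned.

Qorlam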